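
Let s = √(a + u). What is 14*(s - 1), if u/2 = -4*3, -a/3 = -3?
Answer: -14 + 14*I*√15 ≈ -14.0 + 54.222*I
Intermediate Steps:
a = 9 (a = -3*(-3) = 9)
u = -24 (u = 2*(-4*3) = 2*(-12) = -24)
s = I*√15 (s = √(9 - 24) = √(-15) = I*√15 ≈ 3.873*I)
14*(s - 1) = 14*(I*√15 - 1) = 14*(-1 + I*√15) = -14 + 14*I*√15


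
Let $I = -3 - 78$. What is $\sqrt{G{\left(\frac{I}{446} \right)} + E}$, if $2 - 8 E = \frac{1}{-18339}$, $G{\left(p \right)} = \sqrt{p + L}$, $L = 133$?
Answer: $\frac{\sqrt{66901038449898 + 599992955064 \sqrt{26419702}}}{16358388} \approx 3.4314$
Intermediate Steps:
$I = -81$
$G{\left(p \right)} = \sqrt{133 + p}$ ($G{\left(p \right)} = \sqrt{p + 133} = \sqrt{133 + p}$)
$E = \frac{36679}{146712}$ ($E = \frac{1}{4} - \frac{1}{8 \left(-18339\right)} = \frac{1}{4} - - \frac{1}{146712} = \frac{1}{4} + \frac{1}{146712} = \frac{36679}{146712} \approx 0.25001$)
$\sqrt{G{\left(\frac{I}{446} \right)} + E} = \sqrt{\sqrt{133 - \frac{81}{446}} + \frac{36679}{146712}} = \sqrt{\sqrt{\frac{59237}{446}} + \frac{36679}{146712}} = \sqrt{\frac{\sqrt{26419702}}{446} + \frac{36679}{146712}} = \sqrt{\frac{36679}{146712} + \frac{\sqrt{26419702}}{446}}$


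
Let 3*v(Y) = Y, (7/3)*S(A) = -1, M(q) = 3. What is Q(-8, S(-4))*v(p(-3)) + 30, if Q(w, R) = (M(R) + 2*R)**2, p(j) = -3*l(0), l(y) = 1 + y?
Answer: 1245/49 ≈ 25.408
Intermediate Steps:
S(A) = -3/7 (S(A) = (3/7)*(-1) = -3/7)
p(j) = -3 (p(j) = -3*(1 + 0) = -3*1 = -3)
Q(w, R) = (3 + 2*R)**2
v(Y) = Y/3
Q(-8, S(-4))*v(p(-3)) + 30 = (3 + 2*(-3/7))**2*((1/3)*(-3)) + 30 = (3 - 6/7)**2*(-1) + 30 = (15/7)**2*(-1) + 30 = (225/49)*(-1) + 30 = -225/49 + 30 = 1245/49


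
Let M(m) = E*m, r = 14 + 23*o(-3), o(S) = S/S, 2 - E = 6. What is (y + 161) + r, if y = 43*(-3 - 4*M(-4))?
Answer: -2683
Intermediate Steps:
E = -4 (E = 2 - 1*6 = 2 - 6 = -4)
o(S) = 1
r = 37 (r = 14 + 23*1 = 14 + 23 = 37)
M(m) = -4*m
y = -2881 (y = 43*(-3 - (-16)*(-4)) = 43*(-3 - 4*16) = 43*(-3 - 64) = 43*(-67) = -2881)
(y + 161) + r = (-2881 + 161) + 37 = -2720 + 37 = -2683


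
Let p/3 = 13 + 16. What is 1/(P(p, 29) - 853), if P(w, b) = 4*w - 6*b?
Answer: -1/679 ≈ -0.0014728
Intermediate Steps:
p = 87 (p = 3*(13 + 16) = 3*29 = 87)
P(w, b) = -6*b + 4*w
1/(P(p, 29) - 853) = 1/((-6*29 + 4*87) - 853) = 1/((-174 + 348) - 853) = 1/(174 - 853) = 1/(-679) = -1/679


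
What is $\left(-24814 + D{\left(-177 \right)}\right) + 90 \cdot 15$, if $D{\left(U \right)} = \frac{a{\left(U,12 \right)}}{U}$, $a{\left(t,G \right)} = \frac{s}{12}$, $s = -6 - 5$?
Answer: $- \frac{49837525}{2124} \approx -23464.0$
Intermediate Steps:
$s = -11$
$a{\left(t,G \right)} = - \frac{11}{12}$
$D{\left(U \right)} = - \frac{11}{12 U}$
$\left(-24814 + D{\left(-177 \right)}\right) + 90 \cdot 15 = \left(-24814 - \frac{11}{12 \left(-177\right)}\right) + 90 \cdot 15 = \left(-24814 - - \frac{11}{2124}\right) + 1350 = \left(-24814 + \frac{11}{2124}\right) + 1350 = - \frac{52704925}{2124} + 1350 = - \frac{49837525}{2124}$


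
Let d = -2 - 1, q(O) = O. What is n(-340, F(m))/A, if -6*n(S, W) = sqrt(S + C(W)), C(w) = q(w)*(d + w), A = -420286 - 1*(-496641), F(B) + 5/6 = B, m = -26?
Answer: -sqrt(16579)/2748780 ≈ -4.6842e-5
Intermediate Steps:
d = -3
F(B) = -5/6 + B
A = 76355 (A = -420286 + 496641 = 76355)
C(w) = w*(-3 + w)
n(S, W) = -sqrt(S + W*(-3 + W))/6
n(-340, F(m))/A = -sqrt(-340 + (-5/6 - 26)*(-3 + (-5/6 - 26)))/6/76355 = -sqrt(-340 - 161*(-3 - 161/6)/6)/6*(1/76355) = -sqrt(-340 - 161/6*(-179/6))/6*(1/76355) = -sqrt(-340 + 28819/36)/6*(1/76355) = -sqrt(16579)/36*(1/76355) = -sqrt(16579)/2748780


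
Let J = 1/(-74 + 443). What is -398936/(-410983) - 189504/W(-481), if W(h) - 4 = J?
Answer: -4105458449848/86717413 ≈ -47343.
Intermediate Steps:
J = 1/369 ≈ 0.0027100
W(h) = 1477/369 (W(h) = 4 + 1/369 = 1477/369)
-398936/(-410983) - 189504/W(-481) = -398936/(-410983) - 189504/1477/369 = -398936*(-1/410983) - 189504*369/1477 = 398936/410983 - 9989568/211 = -4105458449848/86717413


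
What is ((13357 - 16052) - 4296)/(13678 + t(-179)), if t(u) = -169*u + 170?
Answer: -6991/44099 ≈ -0.15853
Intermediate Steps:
t(u) = 170 - 169*u
((13357 - 16052) - 4296)/(13678 + t(-179)) = ((13357 - 16052) - 4296)/(13678 + (170 - 169*(-179))) = (-2695 - 4296)/(13678 + (170 + 30251)) = -6991/(13678 + 30421) = -6991/44099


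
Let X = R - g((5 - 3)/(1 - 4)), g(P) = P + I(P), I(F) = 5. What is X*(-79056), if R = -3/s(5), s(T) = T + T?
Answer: 1831464/5 ≈ 3.6629e+5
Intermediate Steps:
s(T) = 2*T
R = -3/10 (R = -3/(2*5) = -3/10 ≈ -0.30000)
g(P) = 5 + P (g(P) = P + 5 = 5 + P)
X = -139/30 (X = -3/10 - (5 + (5 - 3)/(1 - 4)) = -3/10 - (5 + 2/(-3)) = -3/10 - (5 + 2*(-1/3)) = -3/10 - (5 - 2/3) = -3/10 - 1*13/3 = -3/10 - 13/3 = -139/30 ≈ -4.6333)
X*(-79056) = -139/30*(-79056) = 1831464/5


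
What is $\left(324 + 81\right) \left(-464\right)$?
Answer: $-187920$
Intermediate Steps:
$\left(324 + 81\right) \left(-464\right) = 405 \left(-464\right) = -187920$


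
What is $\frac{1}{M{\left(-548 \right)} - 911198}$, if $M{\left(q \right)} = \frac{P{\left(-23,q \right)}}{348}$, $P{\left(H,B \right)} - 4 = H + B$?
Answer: $- \frac{116}{105699157} \approx -1.0975 \cdot 10^{-6}$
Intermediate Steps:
$P{\left(H,B \right)} = 4 + B + H$ ($P{\left(H,B \right)} = 4 + \left(H + B\right) = 4 + \left(B + H\right) = 4 + B + H$)
$M{\left(q \right)} = - \frac{19}{348} + \frac{q}{348}$ ($M{\left(q \right)} = \frac{4 + q - 23}{348} = \left(-19 + q\right) \frac{1}{348} = - \frac{19}{348} + \frac{q}{348}$)
$\frac{1}{M{\left(-548 \right)} - 911198} = \frac{1}{\left(- \frac{19}{348} + \frac{1}{348} \left(-548\right)\right) - 911198} = \frac{1}{\left(- \frac{19}{348} - \frac{137}{87}\right) - 911198} = \frac{1}{- \frac{189}{116} - 911198} = \frac{1}{- \frac{105699157}{116}} = - \frac{116}{105699157}$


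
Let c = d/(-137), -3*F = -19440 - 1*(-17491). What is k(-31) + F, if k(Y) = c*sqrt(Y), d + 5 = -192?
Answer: 1949/3 + 197*I*sqrt(31)/137 ≈ 649.67 + 8.0062*I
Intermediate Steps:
d = -197 (d = -5 - 192 = -197)
F = 1949/3 (F = -(-19440 - 1*(-17491))/3 = -(-19440 + 17491)/3 = -1/3*(-1949) = 1949/3 ≈ 649.67)
c = 197/137 (c = -197/(-137) = -197*(-1/137) = 197/137 ≈ 1.4380)
k(Y) = 197*sqrt(Y)/137
k(-31) + F = 197*sqrt(-31)/137 + 1949/3 = 197*(I*sqrt(31))/137 + 1949/3 = 197*I*sqrt(31)/137 + 1949/3 = 1949/3 + 197*I*sqrt(31)/137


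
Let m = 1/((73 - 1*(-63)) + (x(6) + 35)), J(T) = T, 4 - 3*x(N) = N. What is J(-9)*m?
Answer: -27/511 ≈ -0.052838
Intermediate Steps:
x(N) = 4/3 - N/3
m = 3/511 (m = 1/((73 - 1*(-63)) + ((4/3 - ⅓*6) + 35)) = 1/((73 + 63) + ((4/3 - 2) + 35)) = 1/(136 + (-⅔ + 35)) = 1/(136 + 103/3) = 1/(511/3) = 3/511 ≈ 0.0058708)
J(-9)*m = -9*3/511 = -27/511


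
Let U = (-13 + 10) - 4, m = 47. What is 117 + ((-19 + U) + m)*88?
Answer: 1965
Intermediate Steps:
U = -7 (U = -3 - 4 = -7)
117 + ((-19 + U) + m)*88 = 117 + ((-19 - 7) + 47)*88 = 117 + (-26 + 47)*88 = 117 + 21*88 = 117 + 1848 = 1965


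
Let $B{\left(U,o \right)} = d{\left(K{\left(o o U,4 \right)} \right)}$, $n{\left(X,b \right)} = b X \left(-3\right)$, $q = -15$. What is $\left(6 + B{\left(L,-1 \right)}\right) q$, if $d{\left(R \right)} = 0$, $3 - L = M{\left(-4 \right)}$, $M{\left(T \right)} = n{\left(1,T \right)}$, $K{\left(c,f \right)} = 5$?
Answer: $-90$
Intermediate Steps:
$n{\left(X,b \right)} = - 3 X b$ ($n{\left(X,b \right)} = X b \left(-3\right) = - 3 X b$)
$M{\left(T \right)} = - 3 T$ ($M{\left(T \right)} = \left(-3\right) 1 T = - 3 T$)
$L = -9$ ($L = 3 - \left(-3\right) \left(-4\right) = 3 - 12 = -9$)
$B{\left(U,o \right)} = 0$
$\left(6 + B{\left(L,-1 \right)}\right) q = \left(6 + 0\right) \left(-15\right) = 6 \left(-15\right) = -90$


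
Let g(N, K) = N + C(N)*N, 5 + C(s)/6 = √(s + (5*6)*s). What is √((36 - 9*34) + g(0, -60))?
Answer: 3*I*√30 ≈ 16.432*I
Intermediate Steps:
C(s) = -30 + 6*√31*√s (C(s) = -30 + 6*√(s + (5*6)*s) = -30 + 6*√(s + 30*s) = -30 + 6*√(31*s) = -30 + 6*(√31*√s) = -30 + 6*√31*√s)
g(N, K) = N + N*(-30 + 6*√31*√N) (g(N, K) = N + (-30 + 6*√31*√N)*N = N + N*(-30 + 6*√31*√N))
√((36 - 9*34) + g(0, -60)) = √((36 - 9*34) + 0*(-29 + 6*√31*√0)) = √((36 - 306) + 0*(-29 + 6*√31*0)) = √(-270 + 0*(-29 + 0)) = √(-270 + 0*(-29)) = √(-270 + 0) = √(-270) = 3*I*√30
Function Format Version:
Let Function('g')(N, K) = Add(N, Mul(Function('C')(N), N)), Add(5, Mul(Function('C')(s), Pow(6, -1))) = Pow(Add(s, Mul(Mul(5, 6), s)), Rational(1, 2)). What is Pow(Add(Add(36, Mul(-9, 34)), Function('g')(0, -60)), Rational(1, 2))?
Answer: Mul(3, I, Pow(30, Rational(1, 2))) ≈ Mul(16.432, I)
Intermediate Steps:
Function('C')(s) = Add(-30, Mul(6, Pow(31, Rational(1, 2)), Pow(s, Rational(1, 2)))) (Function('C')(s) = Add(-30, Mul(6, Pow(Add(s, Mul(Mul(5, 6), s)), Rational(1, 2)))) = Add(-30, Mul(6, Pow(Add(s, Mul(30, s)), Rational(1, 2)))) = Add(-30, Mul(6, Pow(Mul(31, s), Rational(1, 2)))) = Add(-30, Mul(6, Mul(Pow(31, Rational(1, 2)), Pow(s, Rational(1, 2))))) = Add(-30, Mul(6, Pow(31, Rational(1, 2)), Pow(s, Rational(1, 2)))))
Function('g')(N, K) = Add(N, Mul(N, Add(-30, Mul(6, Pow(31, Rational(1, 2)), Pow(N, Rational(1, 2)))))) (Function('g')(N, K) = Add(N, Mul(Add(-30, Mul(6, Pow(31, Rational(1, 2)), Pow(N, Rational(1, 2)))), N)) = Add(N, Mul(N, Add(-30, Mul(6, Pow(31, Rational(1, 2)), Pow(N, Rational(1, 2)))))))
Pow(Add(Add(36, Mul(-9, 34)), Function('g')(0, -60)), Rational(1, 2)) = Pow(Add(Add(36, Mul(-9, 34)), Mul(0, Add(-29, Mul(6, Pow(31, Rational(1, 2)), Pow(0, Rational(1, 2)))))), Rational(1, 2)) = Pow(Add(Add(36, -306), Mul(0, Add(-29, Mul(6, Pow(31, Rational(1, 2)), 0)))), Rational(1, 2)) = Pow(Add(-270, Mul(0, Add(-29, 0))), Rational(1, 2)) = Pow(Add(-270, Mul(0, -29)), Rational(1, 2)) = Pow(Add(-270, 0), Rational(1, 2)) = Pow(-270, Rational(1, 2)) = Mul(3, I, Pow(30, Rational(1, 2)))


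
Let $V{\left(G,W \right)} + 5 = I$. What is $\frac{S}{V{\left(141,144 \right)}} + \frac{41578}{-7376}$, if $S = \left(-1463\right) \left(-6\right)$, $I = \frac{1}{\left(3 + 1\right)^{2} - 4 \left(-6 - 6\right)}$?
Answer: $- \frac{188956417}{106952} \approx -1766.7$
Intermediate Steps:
$I = \frac{1}{64}$ ($I = \frac{1}{4^{2} - -48} = \frac{1}{16 + 48} = \frac{1}{64} \approx 0.015625$)
$V{\left(G,W \right)} = - \frac{319}{64}$ ($V{\left(G,W \right)} = -5 + \frac{1}{64} = - \frac{319}{64}$)
$S = 8778$
$\frac{S}{V{\left(141,144 \right)}} + \frac{41578}{-7376} = \frac{8778}{- \frac{319}{64}} + \frac{41578}{-7376} = 8778 \left(- \frac{64}{319}\right) + 41578 \left(- \frac{1}{7376}\right) = - \frac{51072}{29} - \frac{20789}{3688} = - \frac{188956417}{106952}$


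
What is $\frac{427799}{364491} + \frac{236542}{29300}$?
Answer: $\frac{49375970411}{5339793150} \approx 9.2468$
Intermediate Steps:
$\frac{427799}{364491} + \frac{236542}{29300} = 427799 \cdot \frac{1}{364491} + 236542 \cdot \frac{1}{29300} = \frac{427799}{364491} + \frac{118271}{14650} = \frac{49375970411}{5339793150}$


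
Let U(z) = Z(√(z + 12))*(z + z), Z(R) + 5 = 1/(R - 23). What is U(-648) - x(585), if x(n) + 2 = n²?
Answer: -391110787/1165 + 2592*I*√159/1165 ≈ -3.3572e+5 + 28.055*I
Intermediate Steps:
x(n) = -2 + n²
Z(R) = -5 + 1/(-23 + R) (Z(R) = -5 + 1/(R - 23) = -5 + 1/(-23 + R))
U(z) = 2*z*(116 - 5*√(12 + z))/(-23 + √(12 + z)) (U(z) = ((116 - 5*√(z + 12))/(-23 + √(z + 12)))*(z + z) = ((116 - 5*√(12 + z))/(-23 + √(12 + z)))*(2*z) = 2*z*(116 - 5*√(12 + z))/(-23 + √(12 + z)))
U(-648) - x(585) = 2*(-648)*(116 - 5*√(12 - 648))/(-23 + √(12 - 648)) - (-2 + 585²) = 2*(-648)*(116 - 10*I*√159)/(-23 + √(-636)) - (-2 + 342225) = 2*(-648)*(116 - 10*I*√159)/(-23 + 2*I*√159) - 1*342223 = 2*(-648)*(116 - 10*I*√159)/(-23 + 2*I*√159) - 342223 = -1296*(116 - 10*I*√159)/(-23 + 2*I*√159) - 342223 = -342223 - 1296*(116 - 10*I*√159)/(-23 + 2*I*√159)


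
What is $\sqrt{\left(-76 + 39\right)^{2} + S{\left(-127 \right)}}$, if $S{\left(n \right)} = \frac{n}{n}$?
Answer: $\sqrt{1370} \approx 37.013$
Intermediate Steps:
$S{\left(n \right)} = 1$
$\sqrt{\left(-76 + 39\right)^{2} + S{\left(-127 \right)}} = \sqrt{\left(-76 + 39\right)^{2} + 1} = \sqrt{\left(-37\right)^{2} + 1} = \sqrt{1369 + 1} = \sqrt{1370}$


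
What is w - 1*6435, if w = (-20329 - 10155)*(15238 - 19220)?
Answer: 121380853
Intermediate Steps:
w = 121387288 (w = -30484*(-3982) = 121387288)
w - 1*6435 = 121387288 - 1*6435 = 121387288 - 6435 = 121380853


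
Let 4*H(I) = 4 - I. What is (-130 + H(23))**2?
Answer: 290521/16 ≈ 18158.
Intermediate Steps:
H(I) = 1 - I/4 (H(I) = (4 - I)/4 = 1 - I/4)
(-130 + H(23))**2 = (-130 + (1 - 1/4*23))**2 = (-130 + (1 - 23/4))**2 = (-130 - 19/4)**2 = (-539/4)**2 = 290521/16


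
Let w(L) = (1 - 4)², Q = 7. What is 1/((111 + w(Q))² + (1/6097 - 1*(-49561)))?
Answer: 6097/389970218 ≈ 1.5635e-5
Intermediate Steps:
w(L) = 9 (w(L) = (-3)² = 9)
1/((111 + w(Q))² + (1/6097 - 1*(-49561))) = 1/((111 + 9)² + (1/6097 - 1*(-49561))) = 1/(120² + (1/6097 + 49561)) = 1/(14400 + 302173418/6097) = 1/(389970218/6097) = 6097/389970218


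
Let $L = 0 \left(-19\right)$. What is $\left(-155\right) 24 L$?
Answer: $0$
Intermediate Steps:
$L = 0$
$\left(-155\right) 24 L = \left(-155\right) 24 \cdot 0 = \left(-3720\right) 0 = 0$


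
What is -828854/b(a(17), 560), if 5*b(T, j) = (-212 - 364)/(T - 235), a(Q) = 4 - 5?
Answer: -122255965/72 ≈ -1.6980e+6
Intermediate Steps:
a(Q) = -1
b(T, j) = -576/(5*(-235 + T)) (b(T, j) = ((-212 - 364)/(T - 235))/5 = (-576/(-235 + T))/5 = -576/(5*(-235 + T)))
-828854/b(a(17), 560) = -828854/((-576/(-1175 + 5*(-1)))) = -828854/((-576/(-1175 - 5))) = -828854/((-576/(-1180))) = -828854/((-576*(-1/1180))) = -828854/144/295 = -828854*295/144 = -122255965/72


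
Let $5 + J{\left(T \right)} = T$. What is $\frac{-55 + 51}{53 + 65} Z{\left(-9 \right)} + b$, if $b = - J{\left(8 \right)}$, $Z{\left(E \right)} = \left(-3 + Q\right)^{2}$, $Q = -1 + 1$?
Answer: $- \frac{195}{59} \approx -3.3051$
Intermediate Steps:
$Q = 0$
$J{\left(T \right)} = -5 + T$
$Z{\left(E \right)} = 9$ ($Z{\left(E \right)} = \left(-3 + 0\right)^{2} = \left(-3\right)^{2} = 9$)
$b = -3$ ($b = - (-5 + 8) = \left(-1\right) 3 = -3$)
$\frac{-55 + 51}{53 + 65} Z{\left(-9 \right)} + b = \frac{-55 + 51}{53 + 65} \cdot 9 - 3 = - \frac{4}{118} \cdot 9 - 3 = \left(-4\right) \frac{1}{118} \cdot 9 - 3 = \left(- \frac{2}{59}\right) 9 - 3 = - \frac{18}{59} - 3 = - \frac{195}{59}$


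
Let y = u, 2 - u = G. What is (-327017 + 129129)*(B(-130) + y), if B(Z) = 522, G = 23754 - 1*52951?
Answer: -5881429248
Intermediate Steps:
G = -29197 (G = 23754 - 52951 = -29197)
u = 29199 (u = 2 - 1*(-29197) = 2 + 29197 = 29199)
y = 29199
(-327017 + 129129)*(B(-130) + y) = (-327017 + 129129)*(522 + 29199) = -197888*29721 = -5881429248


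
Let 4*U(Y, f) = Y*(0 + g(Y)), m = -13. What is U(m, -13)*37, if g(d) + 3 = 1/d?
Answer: 370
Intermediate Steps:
g(d) = -3 + 1/d
U(Y, f) = Y*(-3 + 1/Y)/4 (U(Y, f) = (Y*(0 + (-3 + 1/Y)))/4 = (Y*(-3 + 1/Y))/4 = Y*(-3 + 1/Y)/4)
U(m, -13)*37 = (1/4 - 3/4*(-13))*37 = (1/4 + 39/4)*37 = 10*37 = 370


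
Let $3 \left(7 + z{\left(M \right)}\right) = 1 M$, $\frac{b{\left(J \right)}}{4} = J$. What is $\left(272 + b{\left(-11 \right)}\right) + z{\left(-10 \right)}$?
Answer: $\frac{653}{3} \approx 217.67$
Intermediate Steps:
$b{\left(J \right)} = 4 J$
$z{\left(M \right)} = -7 + \frac{M}{3}$ ($z{\left(M \right)} = -7 + \frac{1 M}{3} = -7 + \frac{M}{3}$)
$\left(272 + b{\left(-11 \right)}\right) + z{\left(-10 \right)} = \left(272 + 4 \left(-11\right)\right) + \left(-7 + \frac{1}{3} \left(-10\right)\right) = \left(272 - 44\right) - \frac{31}{3} = 228 - \frac{31}{3} = \frac{653}{3}$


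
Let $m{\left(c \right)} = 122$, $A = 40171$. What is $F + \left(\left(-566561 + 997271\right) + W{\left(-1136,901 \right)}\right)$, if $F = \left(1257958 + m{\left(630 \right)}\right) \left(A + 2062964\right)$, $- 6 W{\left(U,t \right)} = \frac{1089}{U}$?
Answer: $\frac{6011513226151083}{2272} \approx 2.6459 \cdot 10^{12}$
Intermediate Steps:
$W{\left(U,t \right)} = - \frac{363}{2 U}$ ($W{\left(U,t \right)} = - \frac{1089 \frac{1}{U}}{6} = - \frac{363}{2 U}$)
$F = 2645912080800$ ($F = \left(1257958 + 122\right) \left(40171 + 2062964\right) = 1258080 \cdot 2103135 = 2645912080800$)
$F + \left(\left(-566561 + 997271\right) + W{\left(-1136,901 \right)}\right) = 2645912080800 + \left(\left(-566561 + 997271\right) - \frac{363}{2 \left(-1136\right)}\right) = 2645912080800 + \left(430710 - - \frac{363}{2272}\right) = 2645912080800 + \left(430710 + \frac{363}{2272}\right) = 2645912080800 + \frac{978573483}{2272} = \frac{6011513226151083}{2272}$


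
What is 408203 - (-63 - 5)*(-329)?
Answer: 385831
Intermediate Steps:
408203 - (-63 - 5)*(-329) = 408203 - (-68)*(-329) = 408203 - 1*22372 = 408203 - 22372 = 385831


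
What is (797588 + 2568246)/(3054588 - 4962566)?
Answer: -1682917/953989 ≈ -1.7641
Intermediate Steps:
(797588 + 2568246)/(3054588 - 4962566) = 3365834/(-1907978) = 3365834*(-1/1907978) = -1682917/953989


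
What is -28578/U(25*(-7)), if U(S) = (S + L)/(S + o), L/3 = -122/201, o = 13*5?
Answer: -6382420/359 ≈ -17778.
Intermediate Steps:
o = 65
L = -122/67 (L = 3*(-122/201) = -122/67 ≈ -1.8209)
U(S) = (-122/67 + S)/(65 + S) (U(S) = (S - 122/67)/(S + 65) = (-122/67 + S)/(65 + S))
-28578/U(25*(-7)) = -28578*(65 + 25*(-7))/(-122/67 + 25*(-7)) = -28578*(65 - 175)/(-122/67 - 175) = -28578/(-11847/67/(-110)) = -28578/((-1/110*(-11847/67))) = -28578/1077/670 = -28578*670/1077 = -6382420/359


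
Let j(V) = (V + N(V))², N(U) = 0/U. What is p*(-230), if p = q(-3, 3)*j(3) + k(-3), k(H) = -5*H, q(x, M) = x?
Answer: 2760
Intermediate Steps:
N(U) = 0
j(V) = V² (j(V) = (V + 0)² = V²)
p = -12 (p = -3*3² - 5*(-3) = -3*9 + 15 = -27 + 15 = -12)
p*(-230) = -12*(-230) = 2760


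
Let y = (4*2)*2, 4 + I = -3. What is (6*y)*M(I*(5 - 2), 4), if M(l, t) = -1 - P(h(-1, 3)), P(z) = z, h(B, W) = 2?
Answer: -288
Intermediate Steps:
I = -7 (I = -4 - 3 = -7)
y = 16 (y = 8*2 = 16)
M(l, t) = -3 (M(l, t) = -1 - 1*2 = -1 - 2 = -3)
(6*y)*M(I*(5 - 2), 4) = (6*16)*(-3) = 96*(-3) = -288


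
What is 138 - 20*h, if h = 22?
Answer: -302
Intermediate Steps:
138 - 20*h = 138 - 20*22 = 138 - 440 = -302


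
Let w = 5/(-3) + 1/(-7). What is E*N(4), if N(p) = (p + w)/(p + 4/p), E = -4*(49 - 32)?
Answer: -3128/105 ≈ -29.790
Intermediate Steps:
E = -68 (E = -4*17 = -68)
w = -38/21 (w = 5*(-⅓) + 1*(-⅐) = -5/3 - ⅐ = -38/21 ≈ -1.8095)
N(p) = (-38/21 + p)/(p + 4/p) (N(p) = (p - 38/21)/(p + 4/p) = (-38/21 + p)/(p + 4/p))
E*N(4) = -68*4*(-38 + 21*4)/(21*(4 + 4²)) = -68*4*(-38 + 84)/(21*(4 + 16)) = -68*4*46/(21*20) = -68*46/105 = -3128/105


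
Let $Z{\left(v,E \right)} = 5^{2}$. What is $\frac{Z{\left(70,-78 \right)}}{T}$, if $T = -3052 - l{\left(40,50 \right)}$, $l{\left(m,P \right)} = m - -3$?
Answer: $- \frac{5}{619} \approx -0.0080775$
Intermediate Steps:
$Z{\left(v,E \right)} = 25$
$l{\left(m,P \right)} = 3 + m$ ($l{\left(m,P \right)} = m + 3 = 3 + m$)
$T = -3095$ ($T = -3052 - \left(3 + 40\right) = -3052 - 43 = -3095$)
$\frac{Z{\left(70,-78 \right)}}{T} = \frac{25}{-3095} = 25 \left(- \frac{1}{3095}\right) = - \frac{5}{619}$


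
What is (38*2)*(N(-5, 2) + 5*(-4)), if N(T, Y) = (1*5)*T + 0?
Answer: -3420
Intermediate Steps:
N(T, Y) = 5*T (N(T, Y) = 5*T + 0 = 5*T)
(38*2)*(N(-5, 2) + 5*(-4)) = (38*2)*(5*(-5) + 5*(-4)) = 76*(-25 - 20) = 76*(-45) = -3420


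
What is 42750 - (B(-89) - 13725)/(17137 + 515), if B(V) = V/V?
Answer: 188659181/4413 ≈ 42751.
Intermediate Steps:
B(V) = 1
42750 - (B(-89) - 13725)/(17137 + 515) = 42750 - (1 - 13725)/(17137 + 515) = 42750 - (-13724)/17652 = 42750 - 1*(-3431/4413) = 42750 + 3431/4413 = 188659181/4413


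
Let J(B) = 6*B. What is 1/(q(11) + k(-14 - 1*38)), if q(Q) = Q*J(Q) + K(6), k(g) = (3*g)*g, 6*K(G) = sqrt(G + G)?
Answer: 26514/234330731 - sqrt(3)/234330731 ≈ 0.00011314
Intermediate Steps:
K(G) = sqrt(2)*sqrt(G)/6 (K(G) = sqrt(G + G)/6 = sqrt(2*G)/6 = (sqrt(2)*sqrt(G))/6 = sqrt(2)*sqrt(G)/6)
k(g) = 3*g**2
q(Q) = 6*Q**2 + sqrt(3)/3 (q(Q) = Q*(6*Q) + sqrt(2)*sqrt(6)/6 = 6*Q**2 + sqrt(3)/3)
1/(q(11) + k(-14 - 1*38)) = 1/((6*11**2 + sqrt(3)/3) + 3*(-14 - 1*38)**2) = 1/((6*121 + sqrt(3)/3) + 3*(-14 - 38)**2) = 1/((726 + sqrt(3)/3) + 3*(-52)**2) = 1/((726 + sqrt(3)/3) + 3*2704) = 1/((726 + sqrt(3)/3) + 8112) = 1/(8838 + sqrt(3)/3)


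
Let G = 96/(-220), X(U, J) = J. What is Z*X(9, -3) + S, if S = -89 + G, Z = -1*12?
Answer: -2939/55 ≈ -53.436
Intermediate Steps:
Z = -12
G = -24/55 (G = 96*(-1/220) = -24/55 ≈ -0.43636)
S = -4919/55 (S = -89 - 24/55 = -4919/55 ≈ -89.436)
Z*X(9, -3) + S = -12*(-3) - 4919/55 = 36 - 4919/55 = -2939/55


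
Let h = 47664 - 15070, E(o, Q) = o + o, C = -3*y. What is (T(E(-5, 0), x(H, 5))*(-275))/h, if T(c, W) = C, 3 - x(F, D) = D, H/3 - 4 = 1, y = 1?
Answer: 825/32594 ≈ 0.025311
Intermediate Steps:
H = 15 (H = 12 + 3*1 = 12 + 3 = 15)
x(F, D) = 3 - D
C = -3 (C = -3*1 = -3)
E(o, Q) = 2*o
T(c, W) = -3
h = 32594
(T(E(-5, 0), x(H, 5))*(-275))/h = -3*(-275)/32594 = 825*(1/32594) = 825/32594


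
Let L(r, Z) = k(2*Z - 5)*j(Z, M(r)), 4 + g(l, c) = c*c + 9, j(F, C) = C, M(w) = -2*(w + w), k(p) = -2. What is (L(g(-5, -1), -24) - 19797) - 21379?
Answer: -41128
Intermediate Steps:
M(w) = -4*w
g(l, c) = 5 + c² (g(l, c) = -4 + (c*c + 9) = -4 + (c² + 9) = -4 + (9 + c²) = 5 + c²)
L(r, Z) = 8*r (L(r, Z) = -(-8)*r = 8*r)
(L(g(-5, -1), -24) - 19797) - 21379 = (8*(5 + (-1)²) - 19797) - 21379 = (8*(5 + 1) - 19797) - 21379 = (8*6 - 19797) - 21379 = (48 - 19797) - 21379 = -19749 - 21379 = -41128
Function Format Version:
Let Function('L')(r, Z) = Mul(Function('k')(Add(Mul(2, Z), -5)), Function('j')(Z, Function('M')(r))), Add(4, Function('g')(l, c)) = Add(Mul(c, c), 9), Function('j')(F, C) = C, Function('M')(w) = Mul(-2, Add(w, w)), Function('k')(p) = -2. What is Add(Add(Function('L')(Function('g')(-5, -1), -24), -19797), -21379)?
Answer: -41128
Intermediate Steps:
Function('M')(w) = Mul(-4, w) (Function('M')(w) = Mul(-2, Mul(2, w)) = Mul(-4, w))
Function('g')(l, c) = Add(5, Pow(c, 2)) (Function('g')(l, c) = Add(-4, Add(Mul(c, c), 9)) = Add(-4, Add(Pow(c, 2), 9)) = Add(-4, Add(9, Pow(c, 2))) = Add(5, Pow(c, 2)))
Function('L')(r, Z) = Mul(8, r) (Function('L')(r, Z) = Mul(-2, Mul(-4, r)) = Mul(8, r))
Add(Add(Function('L')(Function('g')(-5, -1), -24), -19797), -21379) = Add(Add(Mul(8, Add(5, Pow(-1, 2))), -19797), -21379) = Add(Add(Mul(8, Add(5, 1)), -19797), -21379) = Add(Add(Mul(8, 6), -19797), -21379) = Add(Add(48, -19797), -21379) = Add(-19749, -21379) = -41128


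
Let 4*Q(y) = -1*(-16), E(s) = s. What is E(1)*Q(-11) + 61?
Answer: 65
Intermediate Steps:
Q(y) = 4 (Q(y) = (-1*(-16))/4 = (1/4)*16 = 4)
E(1)*Q(-11) + 61 = 1*4 + 61 = 4 + 61 = 65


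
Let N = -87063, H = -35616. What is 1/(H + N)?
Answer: -1/122679 ≈ -8.1514e-6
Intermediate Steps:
1/(H + N) = 1/(-35616 - 87063) = 1/(-122679) = -1/122679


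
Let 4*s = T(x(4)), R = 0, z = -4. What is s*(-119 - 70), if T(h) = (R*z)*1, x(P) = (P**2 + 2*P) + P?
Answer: 0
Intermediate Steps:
x(P) = P**2 + 3*P
T(h) = 0 (T(h) = (0*(-4))*1 = 0*1 = 0)
s = 0 (s = (1/4)*0 = 0)
s*(-119 - 70) = 0*(-119 - 70) = 0*(-189) = 0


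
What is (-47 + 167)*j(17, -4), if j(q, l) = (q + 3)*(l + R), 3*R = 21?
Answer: 7200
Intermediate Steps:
R = 7 (R = (⅓)*21 = 7)
j(q, l) = (3 + q)*(7 + l) (j(q, l) = (q + 3)*(l + 7) = (3 + q)*(7 + l))
(-47 + 167)*j(17, -4) = (-47 + 167)*(21 + 3*(-4) + 7*17 - 4*17) = 120*(21 - 12 + 119 - 68) = 120*60 = 7200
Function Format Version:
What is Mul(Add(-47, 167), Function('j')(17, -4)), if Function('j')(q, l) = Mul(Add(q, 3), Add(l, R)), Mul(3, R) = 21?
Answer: 7200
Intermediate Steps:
R = 7 (R = Mul(Rational(1, 3), 21) = 7)
Function('j')(q, l) = Mul(Add(3, q), Add(7, l)) (Function('j')(q, l) = Mul(Add(q, 3), Add(l, 7)) = Mul(Add(3, q), Add(7, l)))
Mul(Add(-47, 167), Function('j')(17, -4)) = Mul(Add(-47, 167), Add(21, Mul(3, -4), Mul(7, 17), Mul(-4, 17))) = Mul(120, Add(21, -12, 119, -68)) = Mul(120, 60) = 7200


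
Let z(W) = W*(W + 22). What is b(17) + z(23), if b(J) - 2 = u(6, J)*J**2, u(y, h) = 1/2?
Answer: 2363/2 ≈ 1181.5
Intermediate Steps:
u(y, h) = 1/2
z(W) = W*(22 + W)
b(J) = 2 + J**2/2
b(17) + z(23) = (2 + (1/2)*17**2) + 23*(22 + 23) = (2 + (1/2)*289) + 23*45 = (2 + 289/2) + 1035 = 293/2 + 1035 = 2363/2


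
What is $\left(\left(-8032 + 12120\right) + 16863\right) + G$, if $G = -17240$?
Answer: $3711$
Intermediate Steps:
$\left(\left(-8032 + 12120\right) + 16863\right) + G = \left(\left(-8032 + 12120\right) + 16863\right) - 17240 = \left(4088 + 16863\right) - 17240 = 20951 - 17240 = 3711$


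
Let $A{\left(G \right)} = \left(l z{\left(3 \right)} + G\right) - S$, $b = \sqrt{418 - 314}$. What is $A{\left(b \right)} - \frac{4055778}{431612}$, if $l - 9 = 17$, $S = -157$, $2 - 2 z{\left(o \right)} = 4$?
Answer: $\frac{26242697}{215806} + 2 \sqrt{26} \approx 131.8$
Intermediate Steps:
$z{\left(o \right)} = -1$ ($z{\left(o \right)} = 1 - 2 = -1$)
$b = 2 \sqrt{26}$ ($b = \sqrt{104} = 2 \sqrt{26} \approx 10.198$)
$l = 26$ ($l = 9 + 17 = 26$)
$A{\left(G \right)} = 131 + G$ ($A{\left(G \right)} = \left(26 \left(-1\right) + G\right) - -157 = \left(-26 + G\right) + 157 = 131 + G$)
$A{\left(b \right)} - \frac{4055778}{431612} = \left(131 + 2 \sqrt{26}\right) - \frac{4055778}{431612} = \left(131 + 2 \sqrt{26}\right) - \frac{2027889}{215806} = \frac{26242697}{215806} + 2 \sqrt{26}$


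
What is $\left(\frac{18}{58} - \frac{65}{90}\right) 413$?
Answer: $- \frac{88795}{522} \approx -170.11$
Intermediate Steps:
$\left(\frac{18}{58} - \frac{65}{90}\right) 413 = \left(18 \cdot \frac{1}{58} - \frac{13}{18}\right) 413 = \left(\frac{9}{29} - \frac{13}{18}\right) 413 = \left(- \frac{215}{522}\right) 413 = - \frac{88795}{522}$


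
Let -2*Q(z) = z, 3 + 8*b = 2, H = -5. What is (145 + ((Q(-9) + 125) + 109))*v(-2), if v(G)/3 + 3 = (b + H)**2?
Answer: 3426189/128 ≈ 26767.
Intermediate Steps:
b = -1/8 (b = -3/8 + (1/8)*2 = -3/8 + 1/4 = -1/8 ≈ -0.12500)
Q(z) = -z/2
v(G) = 4467/64 (v(G) = -9 + 3*(-1/8 - 5)**2 = -9 + 3*(-41/8)**2 = -9 + 3*(1681/64) = -9 + 5043/64 = 4467/64)
(145 + ((Q(-9) + 125) + 109))*v(-2) = (145 + ((-1/2*(-9) + 125) + 109))*(4467/64) = (145 + ((9/2 + 125) + 109))*(4467/64) = (145 + (259/2 + 109))*(4467/64) = (145 + 477/2)*(4467/64) = (767/2)*(4467/64) = 3426189/128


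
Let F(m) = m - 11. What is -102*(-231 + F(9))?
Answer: 23766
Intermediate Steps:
F(m) = -11 + m
-102*(-231 + F(9)) = -102*(-231 + (-11 + 9)) = -102*(-231 - 2) = -102*(-233) = 23766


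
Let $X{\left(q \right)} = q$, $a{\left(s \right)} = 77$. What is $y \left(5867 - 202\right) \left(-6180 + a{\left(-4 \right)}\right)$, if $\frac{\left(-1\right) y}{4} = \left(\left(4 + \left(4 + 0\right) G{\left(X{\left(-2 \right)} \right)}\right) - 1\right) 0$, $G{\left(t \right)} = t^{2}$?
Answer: $0$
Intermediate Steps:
$y = 0$ ($y = - 4 \left(\left(4 + \left(4 + 0\right) \left(-2\right)^{2}\right) - 1\right) 0 = - 4 \left(\left(4 + 4 \cdot 4\right) - 1\right) 0 = - 4 \left(\left(4 + 16\right) - 1\right) 0 = - 4 \left(20 - 1\right) 0 = - 4 \cdot 19 \cdot 0 = \left(-4\right) 0 = 0$)
$y \left(5867 - 202\right) \left(-6180 + a{\left(-4 \right)}\right) = 0 \left(5867 - 202\right) \left(-6180 + 77\right) = 0 \cdot 5665 \left(-6103\right) = 0 \left(-34573495\right) = 0$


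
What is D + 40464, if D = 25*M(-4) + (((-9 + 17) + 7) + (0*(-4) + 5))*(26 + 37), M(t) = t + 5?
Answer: 41749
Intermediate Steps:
M(t) = 5 + t
D = 1285 (D = 25*(5 - 4) + (((-9 + 17) + 7) + (0*(-4) + 5))*(26 + 37) = 25*1 + ((8 + 7) + (0 + 5))*63 = 25 + (15 + 5)*63 = 25 + 20*63 = 25 + 1260 = 1285)
D + 40464 = 1285 + 40464 = 41749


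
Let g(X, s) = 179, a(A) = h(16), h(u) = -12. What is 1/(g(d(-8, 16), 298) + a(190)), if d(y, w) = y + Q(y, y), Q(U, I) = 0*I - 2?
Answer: 1/167 ≈ 0.0059880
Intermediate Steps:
Q(U, I) = -2 (Q(U, I) = 0 - 2 = -2)
d(y, w) = -2 + y (d(y, w) = y - 2 = -2 + y)
a(A) = -12
1/(g(d(-8, 16), 298) + a(190)) = 1/(179 - 12) = 1/167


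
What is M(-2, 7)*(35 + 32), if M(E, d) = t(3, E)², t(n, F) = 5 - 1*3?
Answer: 268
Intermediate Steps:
t(n, F) = 2 (t(n, F) = 5 - 3 = 2)
M(E, d) = 4 (M(E, d) = 2² = 4)
M(-2, 7)*(35 + 32) = 4*(35 + 32) = 4*67 = 268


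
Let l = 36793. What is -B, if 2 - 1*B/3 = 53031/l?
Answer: -61665/36793 ≈ -1.6760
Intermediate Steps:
B = 61665/36793 (B = 6 - 159093/36793 = 61665/36793 ≈ 1.6760)
-B = -1*61665/36793 = -61665/36793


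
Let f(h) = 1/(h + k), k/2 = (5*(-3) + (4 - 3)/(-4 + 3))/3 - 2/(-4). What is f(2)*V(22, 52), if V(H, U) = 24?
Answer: -72/23 ≈ -3.1304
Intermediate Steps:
k = -29/3 (k = 2*((5*(-3) + (4 - 3)/(-4 + 3))/3 - 2/(-4)) = 2*((-15 + 1/(-1))*(1/3) - 2*(-1/4)) = 2*((-15 + 1*(-1))*(1/3) + 1/2) = 2*((-15 - 1)*(1/3) + 1/2) = 2*(-16*1/3 + 1/2) = 2*(-16/3 + 1/2) = 2*(-29/6) = -29/3 ≈ -9.6667)
f(h) = 1/(-29/3 + h) (f(h) = 1/(h - 29/3) = 1/(-29/3 + h))
f(2)*V(22, 52) = (3/(-29 + 3*2))*24 = (3/(-29 + 6))*24 = (3/(-23))*24 = (3*(-1/23))*24 = -3/23*24 = -72/23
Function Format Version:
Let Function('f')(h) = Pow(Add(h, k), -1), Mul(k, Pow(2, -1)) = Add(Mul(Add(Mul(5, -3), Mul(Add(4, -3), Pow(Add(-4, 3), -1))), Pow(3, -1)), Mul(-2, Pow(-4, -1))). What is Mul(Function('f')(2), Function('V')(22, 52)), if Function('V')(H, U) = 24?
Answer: Rational(-72, 23) ≈ -3.1304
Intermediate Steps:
k = Rational(-29, 3) (k = Mul(2, Add(Mul(Add(Mul(5, -3), Mul(Add(4, -3), Pow(Add(-4, 3), -1))), Pow(3, -1)), Mul(-2, Pow(-4, -1)))) = Mul(2, Add(Mul(Add(-15, Mul(1, Pow(-1, -1))), Rational(1, 3)), Mul(-2, Rational(-1, 4)))) = Mul(2, Add(Mul(Add(-15, Mul(1, -1)), Rational(1, 3)), Rational(1, 2))) = Mul(2, Add(Mul(Add(-15, -1), Rational(1, 3)), Rational(1, 2))) = Mul(2, Add(Mul(-16, Rational(1, 3)), Rational(1, 2))) = Mul(2, Add(Rational(-16, 3), Rational(1, 2))) = Mul(2, Rational(-29, 6)) = Rational(-29, 3) ≈ -9.6667)
Function('f')(h) = Pow(Add(Rational(-29, 3), h), -1) (Function('f')(h) = Pow(Add(h, Rational(-29, 3)), -1) = Pow(Add(Rational(-29, 3), h), -1))
Mul(Function('f')(2), Function('V')(22, 52)) = Mul(Mul(3, Pow(Add(-29, Mul(3, 2)), -1)), 24) = Mul(Mul(3, Pow(Add(-29, 6), -1)), 24) = Mul(Mul(3, Pow(-23, -1)), 24) = Mul(Mul(3, Rational(-1, 23)), 24) = Mul(Rational(-3, 23), 24) = Rational(-72, 23)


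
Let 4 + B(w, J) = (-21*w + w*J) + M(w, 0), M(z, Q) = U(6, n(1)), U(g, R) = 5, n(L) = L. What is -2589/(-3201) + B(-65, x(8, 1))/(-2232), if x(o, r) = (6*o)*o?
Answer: 13550507/1190772 ≈ 11.380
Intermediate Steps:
M(z, Q) = 5
x(o, r) = 6*o²
B(w, J) = 1 - 21*w + J*w (B(w, J) = -4 + ((-21*w + w*J) + 5) = -4 + ((-21*w + J*w) + 5) = -4 + (5 - 21*w + J*w) = 1 - 21*w + J*w)
-2589/(-3201) + B(-65, x(8, 1))/(-2232) = -2589/(-3201) + (1 - 21*(-65) + (6*8²)*(-65))/(-2232) = -2589*(-1/3201) + (1 + 1365 + (6*64)*(-65))*(-1/2232) = 863/1067 + (1 + 1365 + 384*(-65))*(-1/2232) = 863/1067 + (1 + 1365 - 24960)*(-1/2232) = 863/1067 - 23594*(-1/2232) = 863/1067 + 11797/1116 = 13550507/1190772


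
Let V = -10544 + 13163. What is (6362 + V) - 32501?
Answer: -23520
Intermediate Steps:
V = 2619
(6362 + V) - 32501 = (6362 + 2619) - 32501 = 8981 - 32501 = -23520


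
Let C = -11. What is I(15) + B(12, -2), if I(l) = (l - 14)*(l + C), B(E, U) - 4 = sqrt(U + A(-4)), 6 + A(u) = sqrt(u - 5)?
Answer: 8 + sqrt(-8 + 3*I) ≈ 8.5215 + 2.8761*I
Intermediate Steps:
A(u) = -6 + sqrt(-5 + u) (A(u) = -6 + sqrt(u - 5) = -6 + sqrt(-5 + u))
B(E, U) = 4 + sqrt(-6 + U + 3*I) (B(E, U) = 4 + sqrt(U + (-6 + sqrt(-5 - 4))) = 4 + sqrt(U + (-6 + sqrt(-9))) = 4 + sqrt(U + (-6 + 3*I)) = 4 + sqrt(-6 + U + 3*I))
I(l) = (-14 + l)*(-11 + l) (I(l) = (l - 14)*(l - 11) = (-14 + l)*(-11 + l))
I(15) + B(12, -2) = (154 + 15**2 - 25*15) + (4 + sqrt(-6 - 2 + 3*I)) = (154 + 225 - 375) + (4 + sqrt(-8 + 3*I)) = 4 + (4 + sqrt(-8 + 3*I)) = 8 + sqrt(-8 + 3*I)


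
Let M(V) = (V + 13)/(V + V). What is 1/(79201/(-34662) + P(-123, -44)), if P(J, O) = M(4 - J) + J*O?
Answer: 4402074/23816392301 ≈ 0.00018483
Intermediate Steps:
M(V) = (13 + V)/(2*V) (M(V) = (13 + V)/((2*V)) = (13 + V)*(1/(2*V)) = (13 + V)/(2*V))
P(J, O) = J*O + (17 - J)/(2*(4 - J)) (P(J, O) = (13 + (4 - J))/(2*(4 - J)) + J*O = (17 - J)/(2*(4 - J)) + J*O = J*O + (17 - J)/(2*(4 - J)))
1/(79201/(-34662) + P(-123, -44)) = 1/(79201/(-34662) + (-17 - 123 + 2*(-123)*(-44)*(-4 - 123))/(2*(-4 - 123))) = 1/(79201*(-1/34662) + (½)*(-17 - 123 + 2*(-123)*(-44)*(-127))/(-127)) = 1/(-79201/34662 + (½)*(-1/127)*(-17 - 123 - 1374648)) = 1/(-79201/34662 + (½)*(-1/127)*(-1374788)) = 1/(-79201/34662 + 687394/127) = 1/(23816392301/4402074) = 4402074/23816392301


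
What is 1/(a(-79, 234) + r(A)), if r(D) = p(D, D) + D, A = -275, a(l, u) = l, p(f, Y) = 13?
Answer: -1/341 ≈ -0.0029326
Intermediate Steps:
r(D) = 13 + D
1/(a(-79, 234) + r(A)) = 1/(-79 + (13 - 275)) = 1/(-79 - 262) = 1/(-341) = -1/341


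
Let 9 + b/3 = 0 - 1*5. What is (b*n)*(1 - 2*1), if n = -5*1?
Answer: -210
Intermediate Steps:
b = -42 (b = -27 + 3*(0 - 1*5) = -27 + 3*(0 - 5) = -27 + 3*(-5) = -27 - 15 = -42)
n = -5
(b*n)*(1 - 2*1) = (-42*(-5))*(1 - 2*1) = 210*(1 - 2) = 210*(-1) = -210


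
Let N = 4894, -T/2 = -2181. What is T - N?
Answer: -532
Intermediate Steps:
T = 4362 (T = -2*(-2181) = 4362)
T - N = 4362 - 1*4894 = 4362 - 4894 = -532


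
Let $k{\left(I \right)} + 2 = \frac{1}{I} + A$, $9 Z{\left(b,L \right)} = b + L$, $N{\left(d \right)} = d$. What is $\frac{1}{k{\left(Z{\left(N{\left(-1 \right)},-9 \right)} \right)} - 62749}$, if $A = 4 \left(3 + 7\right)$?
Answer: $- \frac{10}{627119} \approx -1.5946 \cdot 10^{-5}$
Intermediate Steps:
$Z{\left(b,L \right)} = \frac{L}{9} + \frac{b}{9}$ ($Z{\left(b,L \right)} = \frac{b + L}{9} = \frac{L + b}{9} = \frac{L}{9} + \frac{b}{9}$)
$A = 40$ ($A = 4 \cdot 10 = 40$)
$k{\left(I \right)} = 38 + \frac{1}{I}$ ($k{\left(I \right)} = -2 + \left(\frac{1}{I} + 40\right) = -2 + \left(40 + \frac{1}{I}\right) = 38 + \frac{1}{I}$)
$\frac{1}{k{\left(Z{\left(N{\left(-1 \right)},-9 \right)} \right)} - 62749} = \frac{1}{\left(38 + \frac{1}{\frac{1}{9} \left(-9\right) + \frac{1}{9} \left(-1\right)}\right) - 62749} = \frac{1}{\left(38 + \frac{1}{-1 - \frac{1}{9}}\right) - 62749} = \frac{1}{\left(38 + \frac{1}{- \frac{10}{9}}\right) - 62749} = \frac{1}{\left(38 - \frac{9}{10}\right) - 62749} = \frac{1}{\frac{371}{10} - 62749} = \frac{1}{- \frac{627119}{10}} = - \frac{10}{627119}$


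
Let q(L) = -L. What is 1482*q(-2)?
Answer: 2964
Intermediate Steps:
1482*q(-2) = 1482*(-1*(-2)) = 1482*2 = 2964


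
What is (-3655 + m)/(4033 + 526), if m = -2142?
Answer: -5797/4559 ≈ -1.2716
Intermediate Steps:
(-3655 + m)/(4033 + 526) = (-3655 - 2142)/(4033 + 526) = -5797/4559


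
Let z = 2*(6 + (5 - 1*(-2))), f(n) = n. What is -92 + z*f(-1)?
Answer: -118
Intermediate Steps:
z = 26 (z = 2*(6 + (5 + 2)) = 2*(6 + 7) = 2*13 = 26)
-92 + z*f(-1) = -92 + 26*(-1) = -92 - 26 = -118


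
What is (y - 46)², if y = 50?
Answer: 16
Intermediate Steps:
(y - 46)² = (50 - 46)² = 4² = 16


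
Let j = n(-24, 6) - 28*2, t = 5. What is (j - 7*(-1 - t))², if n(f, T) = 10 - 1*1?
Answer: 25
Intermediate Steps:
n(f, T) = 9 (n(f, T) = 10 - 1 = 9)
j = -47 (j = 9 - 28*2 = 9 - 1*56 = 9 - 56 = -47)
(j - 7*(-1 - t))² = (-47 - 7*(-1 - 1*5))² = (-47 - 7*(-1 - 5))² = (-47 - 7*(-6))² = (-47 + 42)² = (-5)² = 25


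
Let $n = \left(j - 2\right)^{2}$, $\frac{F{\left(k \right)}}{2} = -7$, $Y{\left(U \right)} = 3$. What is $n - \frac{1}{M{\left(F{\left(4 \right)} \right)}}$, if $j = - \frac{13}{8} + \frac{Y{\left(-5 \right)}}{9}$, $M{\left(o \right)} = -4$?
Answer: $\frac{6385}{576} \approx 11.085$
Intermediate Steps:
$F{\left(k \right)} = -14$ ($F{\left(k \right)} = 2 \left(-7\right) = -14$)
$j = - \frac{31}{24}$ ($j = - \frac{13}{8} + \frac{3}{9} = \left(-13\right) \frac{1}{8} + 3 \cdot \frac{1}{9} = - \frac{13}{8} + \frac{1}{3} = - \frac{31}{24} \approx -1.2917$)
$n = \frac{6241}{576}$ ($n = \left(- \frac{31}{24} - 2\right)^{2} = \left(- \frac{79}{24}\right)^{2} = \frac{6241}{576} \approx 10.835$)
$n - \frac{1}{M{\left(F{\left(4 \right)} \right)}} = \frac{6241}{576} - \frac{1}{-4} = \frac{6241}{576} - - \frac{1}{4} = \frac{6241}{576} + \frac{1}{4} = \frac{6385}{576}$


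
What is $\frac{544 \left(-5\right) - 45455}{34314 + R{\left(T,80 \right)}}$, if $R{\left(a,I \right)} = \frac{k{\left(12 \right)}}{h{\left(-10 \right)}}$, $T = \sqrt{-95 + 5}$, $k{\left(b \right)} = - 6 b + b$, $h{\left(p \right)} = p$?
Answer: $- \frac{9635}{6864} \approx -1.4037$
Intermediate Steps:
$k{\left(b \right)} = - 5 b$
$T = 3 i \sqrt{10}$ ($T = \sqrt{-90} = 3 i \sqrt{10} \approx 9.4868 i$)
$R{\left(a,I \right)} = 6$ ($R{\left(a,I \right)} = \frac{\left(-5\right) 12}{-10} = \left(-60\right) \left(- \frac{1}{10}\right) = 6$)
$\frac{544 \left(-5\right) - 45455}{34314 + R{\left(T,80 \right)}} = \frac{544 \left(-5\right) - 45455}{34314 + 6} = \frac{-2720 - 45455}{34320} = \left(-48175\right) \frac{1}{34320} = - \frac{9635}{6864}$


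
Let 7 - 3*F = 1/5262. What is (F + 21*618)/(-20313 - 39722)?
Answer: -204907541/947712510 ≈ -0.21621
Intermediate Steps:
F = 36833/15786 (F = 7/3 - ⅓/5262 = 7/3 - ⅓*1/5262 = 7/3 - 1/15786 = 36833/15786 ≈ 2.3333)
(F + 21*618)/(-20313 - 39722) = (36833/15786 + 21*618)/(-20313 - 39722) = (36833/15786 + 12978)/(-60035) = (204907541/15786)*(-1/60035) = -204907541/947712510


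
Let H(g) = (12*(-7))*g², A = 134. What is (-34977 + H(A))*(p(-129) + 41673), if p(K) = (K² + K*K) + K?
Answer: -115477544106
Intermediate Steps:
p(K) = K + 2*K² (p(K) = (K² + K²) + K = 2*K² + K = K + 2*K²)
H(g) = -84*g²
(-34977 + H(A))*(p(-129) + 41673) = (-34977 - 84*134²)*(-129*(1 + 2*(-129)) + 41673) = (-34977 - 84*17956)*(-129*(1 - 258) + 41673) = (-34977 - 1508304)*(-129*(-257) + 41673) = -1543281*(33153 + 41673) = -1543281*74826 = -115477544106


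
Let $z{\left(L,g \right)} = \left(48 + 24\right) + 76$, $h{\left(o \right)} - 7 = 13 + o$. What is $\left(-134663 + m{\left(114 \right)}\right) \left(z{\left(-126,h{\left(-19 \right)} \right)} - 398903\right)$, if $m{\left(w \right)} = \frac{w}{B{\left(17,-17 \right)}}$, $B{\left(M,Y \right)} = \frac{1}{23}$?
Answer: $52652008955$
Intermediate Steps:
$h{\left(o \right)} = 20 + o$ ($h{\left(o \right)} = 7 + \left(13 + o\right) = 20 + o$)
$B{\left(M,Y \right)} = \frac{1}{23}$
$z{\left(L,g \right)} = 148$ ($z{\left(L,g \right)} = 72 + 76 = 148$)
$m{\left(w \right)} = 23 w$ ($m{\left(w \right)} = w \frac{1}{\frac{1}{23}} = w 23 = 23 w$)
$\left(-134663 + m{\left(114 \right)}\right) \left(z{\left(-126,h{\left(-19 \right)} \right)} - 398903\right) = \left(-134663 + 23 \cdot 114\right) \left(148 - 398903\right) = \left(-134663 + 2622\right) \left(-398755\right) = \left(-132041\right) \left(-398755\right) = 52652008955$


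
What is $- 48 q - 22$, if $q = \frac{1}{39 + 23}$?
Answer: $- \frac{706}{31} \approx -22.774$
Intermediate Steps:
$q = \frac{1}{62} \approx 0.016129$
$- 48 q - 22 = \left(-48\right) \frac{1}{62} - 22 = - \frac{24}{31} - 22 = - \frac{706}{31}$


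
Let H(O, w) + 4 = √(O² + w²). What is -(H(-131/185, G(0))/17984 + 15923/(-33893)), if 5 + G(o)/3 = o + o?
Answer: 71623701/152382928 - √7717786/3327040 ≈ 0.46919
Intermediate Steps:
G(o) = -15 + 6*o (G(o) = -15 + 3*(o + o) = -15 + 3*(2*o) = -15 + 6*o)
H(O, w) = -4 + √(O² + w²)
-(H(-131/185, G(0))/17984 + 15923/(-33893)) = -((-4 + √((-131/185)² + (-15 + 6*0)²))/17984 + 15923/(-33893)) = -((-4 + √((-131*1/185)² + (-15 + 0)²))*(1/17984) + 15923*(-1/33893)) = -((-4 + √((-131/185)² + (-15)²))*(1/17984) - 15923/33893) = -((-4 + √(17161/34225 + 225))*(1/17984) - 15923/33893) = -((-4 + √(7717786/34225))*(1/17984) - 15923/33893) = -((-4 + √7717786/185)*(1/17984) - 15923/33893) = -((-1/4496 + √7717786/3327040) - 15923/33893) = -(-71623701/152382928 + √7717786/3327040) = 71623701/152382928 - √7717786/3327040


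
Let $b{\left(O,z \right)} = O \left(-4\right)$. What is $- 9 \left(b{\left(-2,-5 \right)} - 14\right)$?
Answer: $54$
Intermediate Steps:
$b{\left(O,z \right)} = - 4 O$
$- 9 \left(b{\left(-2,-5 \right)} - 14\right) = - 9 \left(\left(-4\right) \left(-2\right) - 14\right) = - 9 \left(8 - 14\right) = \left(-9\right) \left(-6\right) = 54$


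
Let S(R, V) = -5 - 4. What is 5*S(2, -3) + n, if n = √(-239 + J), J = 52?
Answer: -45 + I*√187 ≈ -45.0 + 13.675*I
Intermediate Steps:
S(R, V) = -9
n = I*√187 (n = √(-239 + 52) = √(-187) = I*√187 ≈ 13.675*I)
5*S(2, -3) + n = 5*(-9) + I*√187 = -45 + I*√187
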